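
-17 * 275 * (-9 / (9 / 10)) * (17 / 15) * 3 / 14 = 79475 / 7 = 11353.57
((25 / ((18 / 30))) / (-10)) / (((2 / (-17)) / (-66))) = -4675 / 2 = -2337.50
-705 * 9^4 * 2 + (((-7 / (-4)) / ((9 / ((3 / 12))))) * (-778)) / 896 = -85257308549 / 9216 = -9251010.04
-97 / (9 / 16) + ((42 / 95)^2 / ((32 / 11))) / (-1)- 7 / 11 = -173.15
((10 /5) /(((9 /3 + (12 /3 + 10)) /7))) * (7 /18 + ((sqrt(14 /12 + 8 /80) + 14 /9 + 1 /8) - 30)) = -14077 /612 + 14 * sqrt(285) /255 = -22.07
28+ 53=81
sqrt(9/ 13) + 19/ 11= 3 * sqrt(13)/ 13 + 19/ 11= 2.56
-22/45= -0.49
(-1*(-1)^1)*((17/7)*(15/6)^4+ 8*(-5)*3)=-2815/112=-25.13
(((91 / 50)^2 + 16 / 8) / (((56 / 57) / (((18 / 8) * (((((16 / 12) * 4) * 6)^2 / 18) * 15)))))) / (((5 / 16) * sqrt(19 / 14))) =7649856 * sqrt(266) / 4375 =28517.80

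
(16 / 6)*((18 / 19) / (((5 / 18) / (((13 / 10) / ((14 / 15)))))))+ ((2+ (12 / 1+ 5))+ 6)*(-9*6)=-889326 / 665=-1337.33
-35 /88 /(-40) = 7 /704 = 0.01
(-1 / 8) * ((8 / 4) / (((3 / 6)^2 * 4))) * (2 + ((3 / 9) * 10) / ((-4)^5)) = -3067 / 6144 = -0.50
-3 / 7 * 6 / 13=-18 / 91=-0.20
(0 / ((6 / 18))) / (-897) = 0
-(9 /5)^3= -729 /125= -5.83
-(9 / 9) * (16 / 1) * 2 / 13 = -32 / 13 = -2.46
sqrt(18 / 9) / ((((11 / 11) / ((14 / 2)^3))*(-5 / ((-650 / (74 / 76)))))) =1694420*sqrt(2) / 37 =64764.10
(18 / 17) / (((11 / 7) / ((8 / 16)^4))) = 63 / 1496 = 0.04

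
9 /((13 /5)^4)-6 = -165741 /28561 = -5.80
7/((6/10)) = 35/3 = 11.67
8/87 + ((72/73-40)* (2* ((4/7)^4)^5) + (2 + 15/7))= 2145490934678477860829/506760683256133818351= 4.23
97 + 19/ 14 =1377/ 14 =98.36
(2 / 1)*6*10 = 120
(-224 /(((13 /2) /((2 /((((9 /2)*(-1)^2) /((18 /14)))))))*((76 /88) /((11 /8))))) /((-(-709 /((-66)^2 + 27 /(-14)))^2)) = 553361794128 /467996011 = 1182.41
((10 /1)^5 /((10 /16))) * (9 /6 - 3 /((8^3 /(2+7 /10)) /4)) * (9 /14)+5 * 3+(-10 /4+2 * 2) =1034553 /7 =147793.29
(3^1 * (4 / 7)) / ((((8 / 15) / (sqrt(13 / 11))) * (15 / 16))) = 24 * sqrt(143) / 77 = 3.73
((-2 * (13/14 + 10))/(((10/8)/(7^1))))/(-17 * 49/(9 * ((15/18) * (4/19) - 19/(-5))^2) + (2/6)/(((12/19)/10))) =14141118024/66851975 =211.53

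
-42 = -42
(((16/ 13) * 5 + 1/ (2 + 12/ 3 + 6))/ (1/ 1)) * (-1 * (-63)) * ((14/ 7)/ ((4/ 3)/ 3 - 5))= -183897/ 1066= -172.51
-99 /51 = -33 /17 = -1.94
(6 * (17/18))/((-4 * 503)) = -17/6036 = -0.00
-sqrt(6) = -2.45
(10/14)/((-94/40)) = -100/329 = -0.30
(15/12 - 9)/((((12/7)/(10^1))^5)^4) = -235897088549229815578460693359375/14624633760251904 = -16130119387356649.54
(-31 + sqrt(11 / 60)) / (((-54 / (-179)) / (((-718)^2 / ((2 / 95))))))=-67940263555 / 27 + 438324281 * sqrt(165) / 162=-2481550641.95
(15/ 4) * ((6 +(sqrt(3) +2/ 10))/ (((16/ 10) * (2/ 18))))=167.32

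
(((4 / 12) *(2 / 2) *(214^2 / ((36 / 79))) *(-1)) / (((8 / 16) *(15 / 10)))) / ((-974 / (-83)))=-150142186 / 39447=-3806.18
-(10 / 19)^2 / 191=-100 / 68951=-0.00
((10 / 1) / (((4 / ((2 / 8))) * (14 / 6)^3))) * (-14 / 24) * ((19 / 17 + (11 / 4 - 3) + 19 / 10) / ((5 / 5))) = -8469 / 106624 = -0.08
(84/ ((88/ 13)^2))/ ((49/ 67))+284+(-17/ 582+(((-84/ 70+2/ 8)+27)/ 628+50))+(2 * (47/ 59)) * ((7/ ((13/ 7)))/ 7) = 337.38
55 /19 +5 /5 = 74 /19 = 3.89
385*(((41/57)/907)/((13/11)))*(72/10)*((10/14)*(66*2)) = 39291120/224029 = 175.38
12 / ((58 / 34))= 7.03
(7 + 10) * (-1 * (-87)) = 1479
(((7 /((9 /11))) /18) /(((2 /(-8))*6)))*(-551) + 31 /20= 856073 /4860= 176.15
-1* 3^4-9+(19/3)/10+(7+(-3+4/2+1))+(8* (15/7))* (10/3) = -5297/210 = -25.22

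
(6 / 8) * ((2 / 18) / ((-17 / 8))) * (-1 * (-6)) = -4 / 17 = -0.24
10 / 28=5 / 14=0.36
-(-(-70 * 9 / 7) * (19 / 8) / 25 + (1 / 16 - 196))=14991 / 80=187.39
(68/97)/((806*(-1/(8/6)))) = -136/117273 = -0.00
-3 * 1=-3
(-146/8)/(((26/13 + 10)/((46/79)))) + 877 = 1661113/1896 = 876.11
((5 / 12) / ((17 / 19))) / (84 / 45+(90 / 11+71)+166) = 5225 / 2771884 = 0.00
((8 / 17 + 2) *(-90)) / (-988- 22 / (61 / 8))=6405 / 28543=0.22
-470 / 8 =-235 / 4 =-58.75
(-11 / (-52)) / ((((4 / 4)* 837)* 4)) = 11 / 174096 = 0.00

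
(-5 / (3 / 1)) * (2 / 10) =-1 / 3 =-0.33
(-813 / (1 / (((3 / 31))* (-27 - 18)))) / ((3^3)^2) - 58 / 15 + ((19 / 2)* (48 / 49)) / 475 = 345041 / 341775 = 1.01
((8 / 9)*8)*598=4252.44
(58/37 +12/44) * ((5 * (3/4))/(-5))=-2247/1628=-1.38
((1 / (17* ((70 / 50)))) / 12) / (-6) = -5 / 8568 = -0.00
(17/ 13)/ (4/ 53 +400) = 901/ 275652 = 0.00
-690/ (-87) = 230/ 29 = 7.93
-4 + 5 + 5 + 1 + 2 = 9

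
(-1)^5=-1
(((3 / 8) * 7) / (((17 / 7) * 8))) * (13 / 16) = 1911 / 17408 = 0.11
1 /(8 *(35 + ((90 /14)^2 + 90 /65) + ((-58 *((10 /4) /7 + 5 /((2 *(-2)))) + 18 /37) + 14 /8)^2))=1744106 /41804257965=0.00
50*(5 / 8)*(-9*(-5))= 5625 / 4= 1406.25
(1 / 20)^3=0.00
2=2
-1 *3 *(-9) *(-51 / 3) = -459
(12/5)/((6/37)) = 74/5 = 14.80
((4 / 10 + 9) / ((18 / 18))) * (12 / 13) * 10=1128 / 13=86.77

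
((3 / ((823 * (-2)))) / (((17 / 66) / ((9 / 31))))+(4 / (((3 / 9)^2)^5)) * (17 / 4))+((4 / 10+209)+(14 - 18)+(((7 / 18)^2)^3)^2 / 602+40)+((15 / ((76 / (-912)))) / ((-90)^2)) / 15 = 1083144988279468457846396176007 / 1078745436704616333926400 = 1004078.40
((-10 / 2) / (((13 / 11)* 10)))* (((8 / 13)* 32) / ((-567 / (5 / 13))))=7040 / 1245699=0.01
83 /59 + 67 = 4036 /59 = 68.41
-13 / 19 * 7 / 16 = -91 / 304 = -0.30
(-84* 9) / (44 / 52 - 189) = 4914 / 1223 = 4.02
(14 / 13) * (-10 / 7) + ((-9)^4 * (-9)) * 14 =-10746938 / 13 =-826687.54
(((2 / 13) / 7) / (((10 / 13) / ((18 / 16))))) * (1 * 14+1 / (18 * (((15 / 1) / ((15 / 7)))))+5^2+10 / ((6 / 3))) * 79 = 87611 / 784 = 111.75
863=863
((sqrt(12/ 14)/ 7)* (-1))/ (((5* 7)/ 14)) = -2* sqrt(42)/ 245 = -0.05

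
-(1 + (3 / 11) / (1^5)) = -14 / 11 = -1.27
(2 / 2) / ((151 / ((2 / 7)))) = 2 / 1057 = 0.00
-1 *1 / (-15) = 1 / 15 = 0.07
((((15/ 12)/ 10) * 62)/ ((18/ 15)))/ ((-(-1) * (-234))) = -155/ 5616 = -0.03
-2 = -2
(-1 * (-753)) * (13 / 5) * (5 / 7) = 9789 / 7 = 1398.43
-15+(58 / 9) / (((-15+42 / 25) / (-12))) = -9185 / 999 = -9.19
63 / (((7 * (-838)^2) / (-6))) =-27 / 351122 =-0.00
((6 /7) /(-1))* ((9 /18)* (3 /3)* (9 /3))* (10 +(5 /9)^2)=-835 /63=-13.25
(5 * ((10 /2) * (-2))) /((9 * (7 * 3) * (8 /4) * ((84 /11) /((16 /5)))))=-220 /3969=-0.06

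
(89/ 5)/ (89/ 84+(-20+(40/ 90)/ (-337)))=-7558236/ 8043065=-0.94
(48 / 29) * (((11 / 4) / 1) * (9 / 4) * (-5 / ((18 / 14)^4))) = -132055 / 7047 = -18.74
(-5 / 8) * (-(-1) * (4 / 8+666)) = -416.56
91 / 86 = 1.06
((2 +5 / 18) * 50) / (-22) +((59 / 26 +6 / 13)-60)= -62.45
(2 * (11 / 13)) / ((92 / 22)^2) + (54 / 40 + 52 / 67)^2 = 4.62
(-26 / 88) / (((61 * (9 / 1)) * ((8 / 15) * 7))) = -65 / 450912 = -0.00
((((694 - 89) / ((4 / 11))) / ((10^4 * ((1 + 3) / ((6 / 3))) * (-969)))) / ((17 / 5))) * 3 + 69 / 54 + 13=2257887221 / 158140800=14.28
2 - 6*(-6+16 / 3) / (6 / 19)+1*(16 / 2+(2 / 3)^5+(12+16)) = 12344 / 243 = 50.80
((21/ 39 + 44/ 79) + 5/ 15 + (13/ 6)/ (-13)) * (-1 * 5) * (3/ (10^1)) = -1.89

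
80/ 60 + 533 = 1603/ 3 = 534.33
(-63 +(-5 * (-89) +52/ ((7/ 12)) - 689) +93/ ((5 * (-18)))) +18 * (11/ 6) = -39037/ 210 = -185.89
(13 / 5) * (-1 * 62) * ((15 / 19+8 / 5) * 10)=-365924 / 95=-3851.83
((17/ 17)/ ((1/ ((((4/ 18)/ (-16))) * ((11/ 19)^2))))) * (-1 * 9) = 121/ 2888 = 0.04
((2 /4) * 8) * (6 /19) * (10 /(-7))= -240 /133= -1.80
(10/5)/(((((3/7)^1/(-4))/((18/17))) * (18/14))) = -784/51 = -15.37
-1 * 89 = -89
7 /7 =1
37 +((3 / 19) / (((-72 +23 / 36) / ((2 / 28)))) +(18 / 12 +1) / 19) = 37.13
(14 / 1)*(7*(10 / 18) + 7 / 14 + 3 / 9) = 595 / 9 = 66.11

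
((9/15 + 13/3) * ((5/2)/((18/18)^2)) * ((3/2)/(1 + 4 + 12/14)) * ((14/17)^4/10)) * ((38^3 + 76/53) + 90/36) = 7234519804582/907455665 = 7972.31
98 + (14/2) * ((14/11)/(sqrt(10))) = 49 * sqrt(10)/55 + 98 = 100.82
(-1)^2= 1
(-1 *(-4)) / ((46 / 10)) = 20 / 23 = 0.87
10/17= 0.59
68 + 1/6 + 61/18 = 71.56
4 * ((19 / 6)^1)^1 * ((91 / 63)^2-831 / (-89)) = 144.70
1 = 1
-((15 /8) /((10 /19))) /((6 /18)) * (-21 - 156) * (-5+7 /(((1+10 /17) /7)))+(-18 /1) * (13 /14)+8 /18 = 24639227 /504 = 48887.36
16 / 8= 2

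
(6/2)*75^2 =16875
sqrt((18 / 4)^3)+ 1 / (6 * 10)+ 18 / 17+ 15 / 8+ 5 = 16219 / 2040+ 27 * sqrt(2) / 4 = 17.50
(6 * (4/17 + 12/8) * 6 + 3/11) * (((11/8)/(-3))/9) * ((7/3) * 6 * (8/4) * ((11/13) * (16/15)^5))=-157887758336/1510396875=-104.53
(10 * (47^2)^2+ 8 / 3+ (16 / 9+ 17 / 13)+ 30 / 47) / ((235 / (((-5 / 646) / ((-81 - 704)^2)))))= -268333693331 / 102885319151550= -0.00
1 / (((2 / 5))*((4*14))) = 5 / 112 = 0.04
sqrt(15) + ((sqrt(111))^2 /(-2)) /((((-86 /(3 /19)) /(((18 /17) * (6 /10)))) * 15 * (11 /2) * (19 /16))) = 3.87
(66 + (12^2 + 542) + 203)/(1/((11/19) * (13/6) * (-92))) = -6281990/57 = -110210.35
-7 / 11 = -0.64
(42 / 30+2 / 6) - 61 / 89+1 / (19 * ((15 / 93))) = 34858 / 25365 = 1.37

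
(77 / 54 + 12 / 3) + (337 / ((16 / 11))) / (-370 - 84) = 964087 / 196128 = 4.92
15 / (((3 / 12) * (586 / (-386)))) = -11580 / 293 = -39.52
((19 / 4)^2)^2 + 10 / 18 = 1174169 / 2304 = 509.62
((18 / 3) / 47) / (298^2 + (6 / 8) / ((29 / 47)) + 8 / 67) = 15544 / 10813055987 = 0.00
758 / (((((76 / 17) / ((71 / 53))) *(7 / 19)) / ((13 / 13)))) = 457453 / 742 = 616.51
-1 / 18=-0.06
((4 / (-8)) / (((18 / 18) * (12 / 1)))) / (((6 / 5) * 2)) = -0.02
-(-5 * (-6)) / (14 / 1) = -15 / 7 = -2.14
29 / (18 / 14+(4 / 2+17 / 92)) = 8.36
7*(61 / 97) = 427 / 97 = 4.40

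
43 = 43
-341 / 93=-11 / 3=-3.67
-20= -20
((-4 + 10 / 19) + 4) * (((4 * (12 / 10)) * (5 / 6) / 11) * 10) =400 / 209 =1.91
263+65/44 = 11637/44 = 264.48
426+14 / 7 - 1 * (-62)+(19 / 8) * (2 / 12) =490.40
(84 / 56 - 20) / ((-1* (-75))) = -37 / 150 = -0.25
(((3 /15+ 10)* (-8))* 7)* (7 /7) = -571.20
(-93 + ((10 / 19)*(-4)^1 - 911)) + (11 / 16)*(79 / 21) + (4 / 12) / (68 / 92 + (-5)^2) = -118518073 / 118104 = -1003.51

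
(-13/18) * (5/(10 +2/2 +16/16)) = -65/216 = -0.30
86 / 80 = 43 / 40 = 1.08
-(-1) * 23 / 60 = 23 / 60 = 0.38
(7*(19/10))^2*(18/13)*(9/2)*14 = 10029663/650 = 15430.25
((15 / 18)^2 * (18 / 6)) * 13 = 325 / 12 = 27.08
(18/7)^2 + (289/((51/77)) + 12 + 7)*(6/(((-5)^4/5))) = 174368/6125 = 28.47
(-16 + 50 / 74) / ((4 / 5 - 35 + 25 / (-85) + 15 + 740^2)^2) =-455175 / 8906211890684557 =-0.00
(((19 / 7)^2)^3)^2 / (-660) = -2213314919066161 / 9135249552660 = -242.28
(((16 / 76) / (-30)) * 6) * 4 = -0.17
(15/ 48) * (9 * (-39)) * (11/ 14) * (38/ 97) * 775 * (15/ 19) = -224420625/ 10864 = -20657.27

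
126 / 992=63 / 496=0.13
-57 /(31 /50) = -2850 /31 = -91.94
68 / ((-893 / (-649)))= 44132 / 893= 49.42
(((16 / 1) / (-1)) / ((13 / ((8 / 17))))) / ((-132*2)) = 16 / 7293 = 0.00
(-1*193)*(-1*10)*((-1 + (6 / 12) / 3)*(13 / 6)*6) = -62725 / 3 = -20908.33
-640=-640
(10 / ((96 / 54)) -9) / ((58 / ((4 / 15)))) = -9 / 580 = -0.02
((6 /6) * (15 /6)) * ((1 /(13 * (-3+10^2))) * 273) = 105 /194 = 0.54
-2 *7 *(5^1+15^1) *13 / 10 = -364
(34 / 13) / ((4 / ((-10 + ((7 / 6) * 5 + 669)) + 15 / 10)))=33983 / 78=435.68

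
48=48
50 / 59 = 0.85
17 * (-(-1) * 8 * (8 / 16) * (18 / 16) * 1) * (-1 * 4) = -306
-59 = -59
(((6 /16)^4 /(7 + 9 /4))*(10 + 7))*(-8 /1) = -1377 /4736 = -0.29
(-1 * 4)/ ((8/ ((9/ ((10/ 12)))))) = -27/ 5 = -5.40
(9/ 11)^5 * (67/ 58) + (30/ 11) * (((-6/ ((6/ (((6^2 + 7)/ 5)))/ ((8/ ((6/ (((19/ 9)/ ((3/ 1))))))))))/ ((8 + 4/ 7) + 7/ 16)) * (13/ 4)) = -1912501758743/ 254475718794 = -7.52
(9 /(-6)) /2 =-3 /4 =-0.75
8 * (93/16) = 93/2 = 46.50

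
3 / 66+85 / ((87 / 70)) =130987 / 1914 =68.44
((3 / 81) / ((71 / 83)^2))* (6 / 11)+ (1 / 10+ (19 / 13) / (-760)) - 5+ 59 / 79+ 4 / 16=-79493543599 / 20501343720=-3.88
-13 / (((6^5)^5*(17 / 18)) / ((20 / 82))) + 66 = 36329169720911836741567 / 550441965468361162752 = 66.00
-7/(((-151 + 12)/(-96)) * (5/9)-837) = 6048/722473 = 0.01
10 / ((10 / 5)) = 5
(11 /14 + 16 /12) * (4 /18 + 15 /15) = 979 /378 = 2.59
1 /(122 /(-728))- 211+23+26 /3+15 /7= -183.16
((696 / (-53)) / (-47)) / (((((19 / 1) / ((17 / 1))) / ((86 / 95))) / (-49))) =-49860048 / 4496255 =-11.09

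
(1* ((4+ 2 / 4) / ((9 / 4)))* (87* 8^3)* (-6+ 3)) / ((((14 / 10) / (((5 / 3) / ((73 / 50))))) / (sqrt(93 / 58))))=-1920000* sqrt(5394) / 511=-275953.43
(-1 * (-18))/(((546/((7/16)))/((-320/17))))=-60/221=-0.27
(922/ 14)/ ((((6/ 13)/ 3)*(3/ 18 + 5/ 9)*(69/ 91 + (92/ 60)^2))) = 12135825/ 63664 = 190.62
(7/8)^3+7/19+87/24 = 45365/9728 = 4.66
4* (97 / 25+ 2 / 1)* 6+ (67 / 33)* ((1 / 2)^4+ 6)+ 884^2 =10317244459 / 13200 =781609.43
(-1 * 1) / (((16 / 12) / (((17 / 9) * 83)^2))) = -18434.45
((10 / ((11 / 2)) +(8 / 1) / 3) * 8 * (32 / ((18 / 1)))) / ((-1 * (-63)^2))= -18944 / 1178793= -0.02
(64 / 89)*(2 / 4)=32 / 89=0.36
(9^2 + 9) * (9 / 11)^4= 590490 / 14641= 40.33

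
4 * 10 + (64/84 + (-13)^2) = 4405/21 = 209.76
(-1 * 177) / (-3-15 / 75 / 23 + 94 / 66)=111.71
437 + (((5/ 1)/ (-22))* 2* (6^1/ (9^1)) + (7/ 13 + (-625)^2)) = 167765699/ 429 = 391062.24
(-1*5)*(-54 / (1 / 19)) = 5130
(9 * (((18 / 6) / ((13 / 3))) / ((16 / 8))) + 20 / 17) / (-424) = -1897 / 187408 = -0.01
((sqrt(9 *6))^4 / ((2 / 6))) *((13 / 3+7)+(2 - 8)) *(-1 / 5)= -46656 / 5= -9331.20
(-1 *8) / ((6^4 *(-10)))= 1 / 1620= 0.00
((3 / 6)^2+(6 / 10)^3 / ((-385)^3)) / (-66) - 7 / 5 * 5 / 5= -2643611403017 / 1883198625000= -1.40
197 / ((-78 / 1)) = -2.53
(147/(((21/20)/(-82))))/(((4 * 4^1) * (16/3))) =-4305/32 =-134.53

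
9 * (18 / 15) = 10.80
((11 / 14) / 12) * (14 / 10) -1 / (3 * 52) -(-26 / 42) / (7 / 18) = 128197 / 76440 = 1.68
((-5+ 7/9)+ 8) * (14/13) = 476/117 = 4.07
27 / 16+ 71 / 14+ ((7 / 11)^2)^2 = 11352149 / 1639792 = 6.92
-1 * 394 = -394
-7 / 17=-0.41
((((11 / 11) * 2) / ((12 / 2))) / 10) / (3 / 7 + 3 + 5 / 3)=7 / 1070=0.01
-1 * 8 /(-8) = 1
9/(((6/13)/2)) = 39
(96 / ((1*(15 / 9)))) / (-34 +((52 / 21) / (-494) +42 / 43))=-2470608 / 1416665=-1.74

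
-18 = -18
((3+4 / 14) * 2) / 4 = 23 / 14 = 1.64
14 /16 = 7 /8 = 0.88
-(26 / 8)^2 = -169 / 16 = -10.56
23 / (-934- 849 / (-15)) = -115 / 4387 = -0.03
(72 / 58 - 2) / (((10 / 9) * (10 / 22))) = -1089 / 725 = -1.50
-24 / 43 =-0.56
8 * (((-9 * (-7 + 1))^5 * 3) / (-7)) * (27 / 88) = -37192366944 / 77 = -483017752.52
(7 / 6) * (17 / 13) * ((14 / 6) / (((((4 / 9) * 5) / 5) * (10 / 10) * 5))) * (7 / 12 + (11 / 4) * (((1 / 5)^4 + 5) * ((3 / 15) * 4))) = 361944331 / 19500000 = 18.56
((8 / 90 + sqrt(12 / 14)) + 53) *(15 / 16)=15 *sqrt(42) / 112 + 2389 / 48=50.64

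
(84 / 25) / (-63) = -4 / 75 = -0.05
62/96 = 31/48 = 0.65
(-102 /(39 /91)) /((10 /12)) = -1428 /5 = -285.60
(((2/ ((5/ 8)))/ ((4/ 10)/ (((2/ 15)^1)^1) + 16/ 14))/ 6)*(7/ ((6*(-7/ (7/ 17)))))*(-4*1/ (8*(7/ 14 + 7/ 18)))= 49/ 9860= 0.00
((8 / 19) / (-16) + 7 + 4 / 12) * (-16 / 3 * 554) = -3691856 / 171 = -21589.80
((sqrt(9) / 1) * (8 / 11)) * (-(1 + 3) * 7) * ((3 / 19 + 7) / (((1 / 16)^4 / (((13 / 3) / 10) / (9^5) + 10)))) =-17683612199550976 / 61706205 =-286577536.24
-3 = -3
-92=-92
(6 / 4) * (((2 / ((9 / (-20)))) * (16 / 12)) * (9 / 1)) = -80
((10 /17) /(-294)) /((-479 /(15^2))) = 375 /399007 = 0.00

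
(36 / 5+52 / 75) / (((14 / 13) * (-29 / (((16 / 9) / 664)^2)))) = -15392 / 8495687025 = -0.00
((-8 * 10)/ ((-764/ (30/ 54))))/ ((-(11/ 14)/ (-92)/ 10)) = 1288000/ 18909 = 68.12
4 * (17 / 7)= 68 / 7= 9.71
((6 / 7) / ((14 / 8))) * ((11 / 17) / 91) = 264 / 75803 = 0.00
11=11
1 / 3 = 0.33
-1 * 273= -273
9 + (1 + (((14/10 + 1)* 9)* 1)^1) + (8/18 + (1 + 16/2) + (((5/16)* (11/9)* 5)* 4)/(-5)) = 2371/60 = 39.52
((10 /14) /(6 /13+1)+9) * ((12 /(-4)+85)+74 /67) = 7026816 /8911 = 788.56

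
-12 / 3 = -4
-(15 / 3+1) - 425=-431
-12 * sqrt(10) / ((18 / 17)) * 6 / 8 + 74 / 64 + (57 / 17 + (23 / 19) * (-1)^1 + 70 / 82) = 1759655 / 423776 - 17 * sqrt(10) / 2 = -22.73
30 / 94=15 / 47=0.32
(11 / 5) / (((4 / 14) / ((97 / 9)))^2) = 5071451 / 1620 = 3130.53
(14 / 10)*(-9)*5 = -63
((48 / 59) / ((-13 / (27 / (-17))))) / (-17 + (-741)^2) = 162 / 894905687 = 0.00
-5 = -5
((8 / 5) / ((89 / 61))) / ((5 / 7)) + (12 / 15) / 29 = 100844 / 64525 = 1.56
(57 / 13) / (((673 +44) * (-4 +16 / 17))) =-323 / 161564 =-0.00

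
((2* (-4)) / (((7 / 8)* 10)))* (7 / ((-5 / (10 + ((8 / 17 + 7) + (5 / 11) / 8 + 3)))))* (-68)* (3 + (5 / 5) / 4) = -1596868 / 275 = -5806.79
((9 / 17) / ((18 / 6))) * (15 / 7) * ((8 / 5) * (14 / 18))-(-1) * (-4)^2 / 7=2.76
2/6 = 1/3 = 0.33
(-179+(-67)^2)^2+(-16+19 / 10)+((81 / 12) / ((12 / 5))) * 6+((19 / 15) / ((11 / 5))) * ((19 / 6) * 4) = 73561395869 / 3960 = 18576110.07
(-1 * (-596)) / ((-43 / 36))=-21456 / 43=-498.98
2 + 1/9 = 19/9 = 2.11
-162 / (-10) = 81 / 5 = 16.20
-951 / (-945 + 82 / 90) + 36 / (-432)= 29441 / 31863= 0.92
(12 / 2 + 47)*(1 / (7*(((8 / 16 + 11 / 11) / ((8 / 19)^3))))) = 54272 / 144039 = 0.38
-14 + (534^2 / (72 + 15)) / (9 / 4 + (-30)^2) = -361682 / 34887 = -10.37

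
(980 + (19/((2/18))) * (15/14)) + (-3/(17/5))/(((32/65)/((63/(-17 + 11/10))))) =118098905/100912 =1170.32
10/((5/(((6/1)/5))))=12/5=2.40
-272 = -272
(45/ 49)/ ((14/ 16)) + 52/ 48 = 8779/ 4116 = 2.13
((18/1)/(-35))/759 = -6/8855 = -0.00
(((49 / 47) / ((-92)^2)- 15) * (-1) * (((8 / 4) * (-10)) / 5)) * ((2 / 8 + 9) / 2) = -220781627 / 795616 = -277.50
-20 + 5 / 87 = -19.94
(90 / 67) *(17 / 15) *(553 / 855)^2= 10397506 / 16326225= 0.64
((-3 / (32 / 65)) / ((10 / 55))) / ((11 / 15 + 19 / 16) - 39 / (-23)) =-740025 / 79852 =-9.27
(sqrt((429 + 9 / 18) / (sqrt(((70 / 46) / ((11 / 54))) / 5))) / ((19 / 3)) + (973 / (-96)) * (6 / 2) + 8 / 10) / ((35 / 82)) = -194217 / 2800 + 41 * 1518^(1 / 4) * 7^(3 / 4) * sqrt(859) / 4655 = -62.43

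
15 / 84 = 5 / 28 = 0.18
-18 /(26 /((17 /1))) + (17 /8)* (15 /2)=867 /208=4.17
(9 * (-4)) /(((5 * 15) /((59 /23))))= -708 /575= -1.23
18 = 18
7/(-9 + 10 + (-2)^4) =7/17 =0.41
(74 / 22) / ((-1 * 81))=-37 / 891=-0.04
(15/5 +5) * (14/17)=112/17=6.59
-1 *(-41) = 41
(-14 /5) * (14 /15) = -196 /75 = -2.61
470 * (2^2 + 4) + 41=3801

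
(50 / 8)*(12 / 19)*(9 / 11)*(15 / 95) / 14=2025 / 55594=0.04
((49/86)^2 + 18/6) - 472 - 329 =-5899607/7396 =-797.68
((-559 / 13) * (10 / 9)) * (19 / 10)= -817 / 9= -90.78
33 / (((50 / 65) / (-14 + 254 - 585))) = -29601 / 2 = -14800.50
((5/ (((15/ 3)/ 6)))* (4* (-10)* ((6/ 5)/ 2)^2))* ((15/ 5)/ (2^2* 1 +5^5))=-432/ 5215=-0.08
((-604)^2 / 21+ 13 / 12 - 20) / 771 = 1457675 / 64764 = 22.51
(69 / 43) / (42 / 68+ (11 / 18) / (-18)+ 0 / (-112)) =380052 / 138245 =2.75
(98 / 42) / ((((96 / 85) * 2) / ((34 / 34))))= 595 / 576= 1.03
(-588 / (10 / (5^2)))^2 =2160900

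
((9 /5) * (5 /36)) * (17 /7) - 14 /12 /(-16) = 457 /672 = 0.68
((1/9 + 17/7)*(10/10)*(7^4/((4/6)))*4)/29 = 1261.61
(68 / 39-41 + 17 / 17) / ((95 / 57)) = -1492 / 65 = -22.95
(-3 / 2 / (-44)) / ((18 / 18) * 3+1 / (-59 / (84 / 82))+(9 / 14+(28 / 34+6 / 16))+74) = 287861 / 665583963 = 0.00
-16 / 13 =-1.23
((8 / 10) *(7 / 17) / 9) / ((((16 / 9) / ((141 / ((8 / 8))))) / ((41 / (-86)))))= -40467 / 29240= -1.38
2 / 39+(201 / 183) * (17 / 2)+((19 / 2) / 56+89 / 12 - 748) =-194780507 / 266448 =-731.03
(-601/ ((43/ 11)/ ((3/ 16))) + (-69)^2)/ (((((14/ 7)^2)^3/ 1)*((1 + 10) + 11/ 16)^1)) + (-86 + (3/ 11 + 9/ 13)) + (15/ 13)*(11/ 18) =-1565554495/ 20070336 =-78.00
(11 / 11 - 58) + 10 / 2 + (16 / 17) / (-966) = -426980 / 8211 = -52.00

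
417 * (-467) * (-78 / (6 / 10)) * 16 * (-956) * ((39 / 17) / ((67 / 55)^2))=-598639848096.55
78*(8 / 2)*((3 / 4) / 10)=117 / 5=23.40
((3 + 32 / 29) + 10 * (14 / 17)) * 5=30415 / 493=61.69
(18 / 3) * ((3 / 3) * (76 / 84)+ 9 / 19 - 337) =-267826 / 133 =-2013.73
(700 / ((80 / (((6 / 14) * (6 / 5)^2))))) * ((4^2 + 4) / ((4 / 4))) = 108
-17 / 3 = -5.67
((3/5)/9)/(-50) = -0.00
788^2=620944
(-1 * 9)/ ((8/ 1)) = -9/ 8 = -1.12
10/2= 5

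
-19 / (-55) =0.35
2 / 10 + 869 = 4346 / 5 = 869.20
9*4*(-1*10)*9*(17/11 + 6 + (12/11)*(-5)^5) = 121231080/11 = 11021007.27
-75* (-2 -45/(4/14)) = 23925/2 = 11962.50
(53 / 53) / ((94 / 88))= 44 / 47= 0.94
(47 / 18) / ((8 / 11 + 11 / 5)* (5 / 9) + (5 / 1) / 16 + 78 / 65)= 20680 / 24859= 0.83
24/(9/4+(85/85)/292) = 3504/329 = 10.65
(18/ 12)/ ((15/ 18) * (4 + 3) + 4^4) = 0.01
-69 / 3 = -23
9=9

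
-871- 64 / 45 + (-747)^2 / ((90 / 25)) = 13871707 / 90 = 154130.08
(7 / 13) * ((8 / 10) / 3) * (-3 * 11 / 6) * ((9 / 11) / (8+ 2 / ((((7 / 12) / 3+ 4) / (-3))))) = -3171 / 32240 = -0.10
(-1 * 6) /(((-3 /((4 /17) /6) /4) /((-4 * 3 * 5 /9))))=-320 /153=-2.09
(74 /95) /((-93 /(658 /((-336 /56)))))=24346 /26505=0.92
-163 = -163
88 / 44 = 2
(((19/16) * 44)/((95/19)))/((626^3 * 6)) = 209/29437725120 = 0.00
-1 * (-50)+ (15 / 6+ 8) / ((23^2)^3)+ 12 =18356450257 / 296071778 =62.00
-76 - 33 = -109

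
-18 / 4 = -4.50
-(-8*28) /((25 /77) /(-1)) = -17248 /25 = -689.92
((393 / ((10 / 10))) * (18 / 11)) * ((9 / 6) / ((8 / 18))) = 95499 / 44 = 2170.43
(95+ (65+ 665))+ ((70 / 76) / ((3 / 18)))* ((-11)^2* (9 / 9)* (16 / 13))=407055 / 247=1648.00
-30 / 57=-10 / 19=-0.53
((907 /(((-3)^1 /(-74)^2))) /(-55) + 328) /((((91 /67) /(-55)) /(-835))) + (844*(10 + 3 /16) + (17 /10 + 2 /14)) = 5617878259307 /5460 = 1028915432.11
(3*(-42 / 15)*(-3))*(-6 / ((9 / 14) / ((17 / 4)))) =-4998 / 5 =-999.60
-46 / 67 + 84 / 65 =2638 / 4355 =0.61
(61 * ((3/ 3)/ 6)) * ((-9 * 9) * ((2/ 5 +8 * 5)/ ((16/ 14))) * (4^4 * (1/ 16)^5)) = -1164429/ 163840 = -7.11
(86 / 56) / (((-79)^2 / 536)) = 5762 / 43687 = 0.13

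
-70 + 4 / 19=-1326 / 19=-69.79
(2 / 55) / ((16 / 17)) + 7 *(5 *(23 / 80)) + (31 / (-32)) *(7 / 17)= 290291 / 29920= 9.70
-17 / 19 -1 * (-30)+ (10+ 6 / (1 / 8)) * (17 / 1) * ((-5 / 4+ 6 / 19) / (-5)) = 40533 / 190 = 213.33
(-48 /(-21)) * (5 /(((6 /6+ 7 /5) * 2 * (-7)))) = -50 /147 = -0.34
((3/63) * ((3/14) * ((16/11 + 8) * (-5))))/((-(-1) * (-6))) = 130/1617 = 0.08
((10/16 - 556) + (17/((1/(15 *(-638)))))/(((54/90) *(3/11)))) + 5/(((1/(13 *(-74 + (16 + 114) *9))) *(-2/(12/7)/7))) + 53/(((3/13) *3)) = -102393755/72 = -1422135.49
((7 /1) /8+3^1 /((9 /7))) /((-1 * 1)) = -77 /24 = -3.21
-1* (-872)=872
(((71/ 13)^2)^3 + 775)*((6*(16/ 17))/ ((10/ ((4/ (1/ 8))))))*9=1822570825826304/ 410278765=4442274.33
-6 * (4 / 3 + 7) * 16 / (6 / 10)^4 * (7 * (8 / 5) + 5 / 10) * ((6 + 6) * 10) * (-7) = 182000000 / 3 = 60666666.67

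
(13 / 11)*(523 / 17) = 6799 / 187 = 36.36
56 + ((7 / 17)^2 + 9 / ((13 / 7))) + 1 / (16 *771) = 2827859053 / 46346352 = 61.02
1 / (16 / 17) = 17 / 16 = 1.06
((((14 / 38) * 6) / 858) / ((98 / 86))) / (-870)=-43 / 16546530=-0.00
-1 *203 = -203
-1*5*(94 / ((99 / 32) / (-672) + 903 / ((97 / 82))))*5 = -1633945600 / 530758527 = -3.08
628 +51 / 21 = 4413 / 7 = 630.43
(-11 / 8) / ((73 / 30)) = -165 / 292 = -0.57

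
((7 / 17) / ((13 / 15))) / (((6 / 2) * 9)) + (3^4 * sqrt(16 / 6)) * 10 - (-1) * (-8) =-15877 / 1989 + 540 * sqrt(6) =1314.74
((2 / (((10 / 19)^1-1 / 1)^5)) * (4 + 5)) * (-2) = 1509.59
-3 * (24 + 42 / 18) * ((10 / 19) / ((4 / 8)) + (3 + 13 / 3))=-37762 / 57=-662.49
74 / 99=0.75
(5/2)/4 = 5/8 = 0.62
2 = 2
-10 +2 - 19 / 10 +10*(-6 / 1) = -699 / 10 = -69.90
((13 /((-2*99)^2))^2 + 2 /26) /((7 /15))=0.16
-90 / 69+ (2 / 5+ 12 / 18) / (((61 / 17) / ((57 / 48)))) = -20021 / 21045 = -0.95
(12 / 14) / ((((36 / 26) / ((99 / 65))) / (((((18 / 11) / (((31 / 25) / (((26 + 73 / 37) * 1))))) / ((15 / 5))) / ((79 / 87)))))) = 8104050 / 634291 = 12.78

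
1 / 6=0.17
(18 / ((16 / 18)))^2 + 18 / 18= 411.06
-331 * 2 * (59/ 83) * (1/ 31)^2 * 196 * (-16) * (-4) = -489943552/ 79763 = -6142.49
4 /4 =1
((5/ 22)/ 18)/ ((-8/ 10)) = -25/ 1584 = -0.02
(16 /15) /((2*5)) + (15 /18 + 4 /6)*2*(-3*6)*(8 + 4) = -647.89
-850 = -850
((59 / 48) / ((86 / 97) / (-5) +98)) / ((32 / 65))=1859975 / 72873984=0.03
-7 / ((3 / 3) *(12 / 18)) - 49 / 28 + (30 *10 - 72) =215.75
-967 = -967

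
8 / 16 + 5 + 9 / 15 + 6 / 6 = 71 / 10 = 7.10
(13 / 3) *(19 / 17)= 247 / 51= 4.84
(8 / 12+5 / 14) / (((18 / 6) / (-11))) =-473 / 126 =-3.75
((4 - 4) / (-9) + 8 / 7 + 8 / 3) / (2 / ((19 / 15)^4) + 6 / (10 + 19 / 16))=933098360 / 321662943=2.90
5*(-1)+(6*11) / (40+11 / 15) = -2065 / 611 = -3.38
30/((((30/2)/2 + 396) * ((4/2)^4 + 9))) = 4/1345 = 0.00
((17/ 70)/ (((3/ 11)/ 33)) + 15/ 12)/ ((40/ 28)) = 4289/ 200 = 21.44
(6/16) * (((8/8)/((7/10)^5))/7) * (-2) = -75000/117649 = -0.64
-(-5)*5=25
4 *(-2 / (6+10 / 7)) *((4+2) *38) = -3192 / 13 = -245.54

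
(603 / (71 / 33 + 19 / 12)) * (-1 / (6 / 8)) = -106128 / 493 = -215.27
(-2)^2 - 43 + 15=-24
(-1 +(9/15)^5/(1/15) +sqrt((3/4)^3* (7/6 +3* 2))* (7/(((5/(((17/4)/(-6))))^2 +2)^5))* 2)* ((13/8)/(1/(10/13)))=211679359547145* sqrt(86)/24122321953906049483776 +26/125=0.21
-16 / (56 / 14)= -4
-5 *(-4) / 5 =4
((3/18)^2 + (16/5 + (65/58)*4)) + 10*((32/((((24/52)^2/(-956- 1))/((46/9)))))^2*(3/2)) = 1141427707497048323/140940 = 8098678214112.73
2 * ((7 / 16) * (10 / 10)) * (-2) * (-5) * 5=175 / 4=43.75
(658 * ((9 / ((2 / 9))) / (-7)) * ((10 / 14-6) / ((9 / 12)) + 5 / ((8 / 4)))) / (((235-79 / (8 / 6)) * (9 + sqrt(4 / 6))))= 10.03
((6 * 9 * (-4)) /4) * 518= -27972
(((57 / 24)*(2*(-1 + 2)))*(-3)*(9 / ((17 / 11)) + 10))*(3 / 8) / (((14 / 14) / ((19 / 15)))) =-291327 / 2720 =-107.11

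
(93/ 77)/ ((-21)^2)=31/ 11319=0.00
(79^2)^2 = 38950081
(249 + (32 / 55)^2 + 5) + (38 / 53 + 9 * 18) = 66864422 / 160325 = 417.06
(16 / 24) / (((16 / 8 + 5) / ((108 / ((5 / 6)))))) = 432 / 35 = 12.34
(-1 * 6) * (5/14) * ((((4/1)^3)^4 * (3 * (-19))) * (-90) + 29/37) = -47767250534835/259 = -184429538744.54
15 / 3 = 5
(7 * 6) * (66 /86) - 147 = -4935 /43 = -114.77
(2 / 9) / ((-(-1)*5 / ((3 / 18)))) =1 / 135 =0.01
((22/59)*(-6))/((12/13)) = -143/59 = -2.42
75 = 75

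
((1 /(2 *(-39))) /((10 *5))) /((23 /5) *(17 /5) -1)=-1 /57096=-0.00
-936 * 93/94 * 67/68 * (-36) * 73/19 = 1915882956/15181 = 126202.68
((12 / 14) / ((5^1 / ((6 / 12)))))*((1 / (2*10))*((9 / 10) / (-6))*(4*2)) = -9 / 1750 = -0.01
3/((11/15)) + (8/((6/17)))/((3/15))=3875/33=117.42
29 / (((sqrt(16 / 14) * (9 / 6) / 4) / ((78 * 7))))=10556 * sqrt(14)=39496.94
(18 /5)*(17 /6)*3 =153 /5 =30.60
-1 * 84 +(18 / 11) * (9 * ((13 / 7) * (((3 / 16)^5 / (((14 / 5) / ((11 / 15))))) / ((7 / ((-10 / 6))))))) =-30211713867 / 359661568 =-84.00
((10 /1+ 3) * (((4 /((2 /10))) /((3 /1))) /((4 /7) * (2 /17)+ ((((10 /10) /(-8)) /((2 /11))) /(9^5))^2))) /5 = 1841170933195776 /7140934467647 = 257.83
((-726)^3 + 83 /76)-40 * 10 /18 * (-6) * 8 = -87245592679 /228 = -382656108.24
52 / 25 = 2.08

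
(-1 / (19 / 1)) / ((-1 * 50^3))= 1 / 2375000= 0.00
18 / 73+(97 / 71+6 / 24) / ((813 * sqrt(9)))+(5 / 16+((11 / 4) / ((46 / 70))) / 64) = 5169937825 / 8270243584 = 0.63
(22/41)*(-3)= -66/41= -1.61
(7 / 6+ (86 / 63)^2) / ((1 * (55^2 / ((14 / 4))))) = 24053 / 6860700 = 0.00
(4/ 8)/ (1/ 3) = 3/ 2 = 1.50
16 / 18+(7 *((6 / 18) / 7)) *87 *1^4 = 269 / 9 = 29.89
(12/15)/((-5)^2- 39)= -0.06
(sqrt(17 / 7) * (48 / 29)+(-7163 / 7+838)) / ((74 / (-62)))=40207 / 259 - 1488 * sqrt(119) / 7511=153.08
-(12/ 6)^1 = -2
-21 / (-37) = 21 / 37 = 0.57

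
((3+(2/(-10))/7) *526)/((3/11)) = 5730.90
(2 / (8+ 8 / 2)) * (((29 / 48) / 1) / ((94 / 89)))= 2581 / 27072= 0.10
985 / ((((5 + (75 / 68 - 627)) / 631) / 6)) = -253586280 / 42221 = -6006.16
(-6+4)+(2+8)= 8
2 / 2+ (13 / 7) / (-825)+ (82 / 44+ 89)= 1060999 / 11550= 91.86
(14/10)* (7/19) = 49/95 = 0.52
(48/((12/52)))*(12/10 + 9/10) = 2184/5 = 436.80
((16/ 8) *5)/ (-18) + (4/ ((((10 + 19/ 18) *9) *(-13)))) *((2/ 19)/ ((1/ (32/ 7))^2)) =-12189941/ 21676473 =-0.56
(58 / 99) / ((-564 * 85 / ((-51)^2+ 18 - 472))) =-62263 / 2373030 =-0.03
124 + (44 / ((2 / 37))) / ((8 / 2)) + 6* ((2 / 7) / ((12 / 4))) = 4593 / 14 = 328.07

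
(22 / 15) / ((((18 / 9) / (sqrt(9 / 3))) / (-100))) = -220* sqrt(3) / 3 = -127.02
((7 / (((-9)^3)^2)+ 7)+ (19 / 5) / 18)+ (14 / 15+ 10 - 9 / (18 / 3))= 44227736 / 2657205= 16.64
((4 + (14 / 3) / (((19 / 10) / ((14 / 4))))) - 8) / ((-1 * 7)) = -0.66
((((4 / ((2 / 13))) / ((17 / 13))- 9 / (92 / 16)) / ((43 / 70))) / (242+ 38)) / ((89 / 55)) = 0.07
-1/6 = -0.17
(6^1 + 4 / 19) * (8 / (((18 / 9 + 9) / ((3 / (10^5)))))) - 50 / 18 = -32654657 / 11756250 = -2.78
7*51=357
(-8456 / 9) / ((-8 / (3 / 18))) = 1057 / 54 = 19.57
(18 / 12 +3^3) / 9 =19 / 6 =3.17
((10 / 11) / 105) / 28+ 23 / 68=0.34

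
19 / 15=1.27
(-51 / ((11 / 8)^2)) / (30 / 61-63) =66368 / 153791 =0.43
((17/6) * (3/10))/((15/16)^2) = 1088/1125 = 0.97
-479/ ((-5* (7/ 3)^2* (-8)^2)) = 4311/ 15680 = 0.27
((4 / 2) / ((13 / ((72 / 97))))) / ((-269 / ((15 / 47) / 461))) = -2160 / 7349641403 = -0.00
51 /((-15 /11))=-187 /5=-37.40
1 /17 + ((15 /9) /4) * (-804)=-5694 /17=-334.94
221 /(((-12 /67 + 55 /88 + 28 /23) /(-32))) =-4251.82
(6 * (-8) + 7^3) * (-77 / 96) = -22715 / 96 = -236.61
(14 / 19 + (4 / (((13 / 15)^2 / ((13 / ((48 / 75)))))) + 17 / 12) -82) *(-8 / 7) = -167920 / 5187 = -32.37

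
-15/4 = -3.75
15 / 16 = 0.94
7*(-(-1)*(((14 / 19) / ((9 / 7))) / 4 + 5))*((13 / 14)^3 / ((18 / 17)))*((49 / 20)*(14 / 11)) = 459878237 / 5417280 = 84.89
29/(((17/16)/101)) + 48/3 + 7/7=47153/17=2773.71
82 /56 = 41 /28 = 1.46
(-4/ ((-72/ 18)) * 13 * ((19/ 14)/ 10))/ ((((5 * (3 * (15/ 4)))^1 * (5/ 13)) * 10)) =3211/ 393750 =0.01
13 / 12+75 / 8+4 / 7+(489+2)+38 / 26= 1099625 / 2184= 503.49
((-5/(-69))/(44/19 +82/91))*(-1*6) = -8645/63963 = -0.14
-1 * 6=-6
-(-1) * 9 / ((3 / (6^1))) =18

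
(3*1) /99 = 1 /33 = 0.03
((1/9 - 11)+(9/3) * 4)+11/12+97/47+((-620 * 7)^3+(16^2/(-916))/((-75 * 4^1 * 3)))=-791853860257162817/9686700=-81746503995.91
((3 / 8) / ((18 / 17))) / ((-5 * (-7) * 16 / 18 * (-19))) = -51 / 85120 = -0.00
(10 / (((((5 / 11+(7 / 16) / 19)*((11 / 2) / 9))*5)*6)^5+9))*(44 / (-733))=-277604734158766080 / 23798771412456598786829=-0.00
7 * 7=49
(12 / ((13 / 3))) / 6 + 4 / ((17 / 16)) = 934 / 221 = 4.23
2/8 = 1/4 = 0.25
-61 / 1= -61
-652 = -652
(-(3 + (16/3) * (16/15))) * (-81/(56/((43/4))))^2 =-527037111/250880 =-2100.75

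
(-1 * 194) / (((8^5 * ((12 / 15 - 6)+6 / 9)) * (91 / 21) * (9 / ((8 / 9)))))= 485 / 16293888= 0.00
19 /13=1.46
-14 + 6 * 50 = 286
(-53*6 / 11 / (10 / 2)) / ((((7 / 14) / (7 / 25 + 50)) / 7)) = -5596164 / 1375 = -4069.94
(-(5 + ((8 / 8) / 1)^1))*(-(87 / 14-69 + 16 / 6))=-2525 / 7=-360.71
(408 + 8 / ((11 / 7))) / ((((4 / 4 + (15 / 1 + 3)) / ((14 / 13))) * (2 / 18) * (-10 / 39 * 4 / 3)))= -644112 / 1045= -616.38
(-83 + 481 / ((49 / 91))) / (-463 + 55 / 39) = -110604 / 63007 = -1.76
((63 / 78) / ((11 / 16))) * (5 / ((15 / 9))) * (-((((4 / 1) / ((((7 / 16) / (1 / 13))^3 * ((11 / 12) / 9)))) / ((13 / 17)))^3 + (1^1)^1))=-92057376471840975740176872 / 25563401476840332819286573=-3.60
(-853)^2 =727609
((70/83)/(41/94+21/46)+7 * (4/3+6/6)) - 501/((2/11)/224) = -617214.72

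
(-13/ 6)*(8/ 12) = -1.44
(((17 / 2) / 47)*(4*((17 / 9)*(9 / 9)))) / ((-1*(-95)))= 578 / 40185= 0.01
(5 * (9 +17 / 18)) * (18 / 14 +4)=33115 / 126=262.82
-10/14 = -0.71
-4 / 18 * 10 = -20 / 9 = -2.22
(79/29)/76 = 79/2204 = 0.04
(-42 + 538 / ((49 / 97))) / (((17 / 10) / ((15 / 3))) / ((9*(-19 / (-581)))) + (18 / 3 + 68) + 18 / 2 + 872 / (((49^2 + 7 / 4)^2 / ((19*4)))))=807955732677600 / 66472725494767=12.15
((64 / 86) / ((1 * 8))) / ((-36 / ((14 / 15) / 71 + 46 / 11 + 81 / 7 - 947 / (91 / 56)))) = 604461881 / 412567155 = 1.47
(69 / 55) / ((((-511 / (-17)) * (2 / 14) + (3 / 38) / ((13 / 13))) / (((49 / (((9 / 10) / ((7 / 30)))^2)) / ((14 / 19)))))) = 48414793 / 37756125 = 1.28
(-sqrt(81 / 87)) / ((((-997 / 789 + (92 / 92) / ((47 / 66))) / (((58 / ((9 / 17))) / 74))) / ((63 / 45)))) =-210137 * sqrt(87) / 137825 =-14.22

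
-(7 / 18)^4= -2401 / 104976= -0.02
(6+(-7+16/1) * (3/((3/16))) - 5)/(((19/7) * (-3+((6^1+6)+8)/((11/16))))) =1595/779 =2.05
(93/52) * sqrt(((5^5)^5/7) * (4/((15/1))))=7568359375 * sqrt(21)/182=190563624.85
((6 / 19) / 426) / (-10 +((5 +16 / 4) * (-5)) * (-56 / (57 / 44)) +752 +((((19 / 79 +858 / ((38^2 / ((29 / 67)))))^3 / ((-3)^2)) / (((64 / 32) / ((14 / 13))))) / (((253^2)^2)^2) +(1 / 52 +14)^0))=5769174893701524866335529475048447933528 / 20921722369237087777445211988193222370597847201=0.00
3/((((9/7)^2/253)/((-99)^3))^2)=66160013773252707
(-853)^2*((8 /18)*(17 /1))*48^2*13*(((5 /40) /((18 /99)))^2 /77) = 7075269916 /7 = 1010752845.14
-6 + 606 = 600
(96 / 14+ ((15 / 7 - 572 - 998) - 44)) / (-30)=107 / 2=53.50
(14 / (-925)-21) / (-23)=19439 / 21275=0.91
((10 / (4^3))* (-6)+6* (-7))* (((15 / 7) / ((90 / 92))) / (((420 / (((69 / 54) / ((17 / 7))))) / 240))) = -121141 / 4284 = -28.28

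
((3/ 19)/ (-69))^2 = 1/ 190969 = 0.00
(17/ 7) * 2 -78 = -512/ 7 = -73.14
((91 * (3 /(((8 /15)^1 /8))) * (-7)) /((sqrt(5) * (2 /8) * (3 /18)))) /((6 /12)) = -615330.13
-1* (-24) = 24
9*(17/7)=153/7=21.86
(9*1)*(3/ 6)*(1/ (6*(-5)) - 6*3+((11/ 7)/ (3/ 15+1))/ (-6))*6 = -68991/ 140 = -492.79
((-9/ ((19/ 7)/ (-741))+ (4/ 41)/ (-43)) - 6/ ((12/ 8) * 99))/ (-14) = -61261423/ 349074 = -175.50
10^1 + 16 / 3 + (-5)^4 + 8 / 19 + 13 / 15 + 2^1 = 643.62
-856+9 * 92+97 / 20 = -463 / 20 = -23.15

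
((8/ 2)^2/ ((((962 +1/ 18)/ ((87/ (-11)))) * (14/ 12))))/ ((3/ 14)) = -100224/ 190487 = -0.53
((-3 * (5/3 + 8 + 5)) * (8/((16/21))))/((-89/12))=5544/89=62.29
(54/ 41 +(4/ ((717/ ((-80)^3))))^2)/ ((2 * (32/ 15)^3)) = 420160.78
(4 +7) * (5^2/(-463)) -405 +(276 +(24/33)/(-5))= -129.74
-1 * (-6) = 6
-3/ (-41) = 3/ 41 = 0.07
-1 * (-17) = 17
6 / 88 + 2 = 91 / 44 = 2.07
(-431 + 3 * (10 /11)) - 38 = -5129 /11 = -466.27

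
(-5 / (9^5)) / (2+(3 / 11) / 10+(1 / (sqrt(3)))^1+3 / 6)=-38225 / 1081344654+15125 * sqrt(3) / 3244033962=-0.00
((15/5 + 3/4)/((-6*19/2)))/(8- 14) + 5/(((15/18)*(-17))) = -2651/7752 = -0.34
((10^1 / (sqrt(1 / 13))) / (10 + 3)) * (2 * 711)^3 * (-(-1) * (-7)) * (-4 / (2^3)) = 100639120680 * sqrt(13) / 13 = 27912269994.57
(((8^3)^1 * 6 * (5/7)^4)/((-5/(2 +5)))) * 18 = -6912000/343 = -20151.60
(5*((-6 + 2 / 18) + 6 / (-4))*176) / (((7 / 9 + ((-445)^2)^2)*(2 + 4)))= -665 / 24063075384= -0.00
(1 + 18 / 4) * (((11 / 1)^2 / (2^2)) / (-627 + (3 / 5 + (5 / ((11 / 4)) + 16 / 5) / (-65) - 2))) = -4758325 / 17974448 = -0.26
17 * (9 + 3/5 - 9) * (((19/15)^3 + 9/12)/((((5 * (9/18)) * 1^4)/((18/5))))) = 638537/15625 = 40.87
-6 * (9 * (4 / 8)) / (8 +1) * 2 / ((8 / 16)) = -12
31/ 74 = 0.42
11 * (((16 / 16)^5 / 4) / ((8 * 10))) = 0.03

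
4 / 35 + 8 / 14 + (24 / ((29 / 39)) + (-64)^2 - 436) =3748356 / 1015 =3692.96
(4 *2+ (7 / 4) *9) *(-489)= -46455 / 4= -11613.75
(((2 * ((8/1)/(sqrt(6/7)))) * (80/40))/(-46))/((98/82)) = -328 * sqrt(42)/3381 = -0.63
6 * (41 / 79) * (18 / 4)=1107 / 79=14.01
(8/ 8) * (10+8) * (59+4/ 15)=5334/ 5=1066.80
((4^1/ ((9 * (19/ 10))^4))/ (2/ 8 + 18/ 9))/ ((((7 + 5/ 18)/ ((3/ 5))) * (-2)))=-32000/ 37336575537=-0.00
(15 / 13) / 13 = 15 / 169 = 0.09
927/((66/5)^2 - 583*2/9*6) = -69525/45232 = -1.54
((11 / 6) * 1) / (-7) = -11 / 42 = -0.26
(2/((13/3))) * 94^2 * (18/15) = 318096/65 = 4893.78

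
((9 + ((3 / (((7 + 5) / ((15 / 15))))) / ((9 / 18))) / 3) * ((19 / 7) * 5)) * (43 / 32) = 224675 / 1344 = 167.17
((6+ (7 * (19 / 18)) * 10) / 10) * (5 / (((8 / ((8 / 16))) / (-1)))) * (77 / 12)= -55363 / 3456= -16.02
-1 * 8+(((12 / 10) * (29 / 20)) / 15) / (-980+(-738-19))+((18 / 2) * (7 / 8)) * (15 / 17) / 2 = -267284819 / 59058000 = -4.53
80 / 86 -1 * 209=-8947 / 43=-208.07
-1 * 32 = -32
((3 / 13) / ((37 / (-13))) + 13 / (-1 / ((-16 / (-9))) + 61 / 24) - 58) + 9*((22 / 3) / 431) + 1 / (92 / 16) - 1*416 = -16278706661 / 34844195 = -467.19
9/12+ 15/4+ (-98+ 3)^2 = 18059/2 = 9029.50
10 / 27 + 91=91.37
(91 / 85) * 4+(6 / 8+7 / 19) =5.40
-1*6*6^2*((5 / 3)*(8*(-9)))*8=207360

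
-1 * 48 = -48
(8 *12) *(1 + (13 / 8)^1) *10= 2520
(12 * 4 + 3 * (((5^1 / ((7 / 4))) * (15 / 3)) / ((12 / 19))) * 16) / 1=7936 / 7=1133.71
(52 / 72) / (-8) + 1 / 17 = -0.03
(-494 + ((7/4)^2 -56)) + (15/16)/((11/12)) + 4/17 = -1632673/2992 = -545.68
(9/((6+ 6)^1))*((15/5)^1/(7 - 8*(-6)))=9/220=0.04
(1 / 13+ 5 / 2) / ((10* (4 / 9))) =603 / 1040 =0.58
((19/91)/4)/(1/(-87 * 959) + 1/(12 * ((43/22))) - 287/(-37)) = 120099817/17945279742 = 0.01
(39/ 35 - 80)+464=13479/ 35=385.11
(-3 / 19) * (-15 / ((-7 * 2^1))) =-45 / 266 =-0.17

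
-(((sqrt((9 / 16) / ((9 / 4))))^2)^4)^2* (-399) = 399 / 65536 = 0.01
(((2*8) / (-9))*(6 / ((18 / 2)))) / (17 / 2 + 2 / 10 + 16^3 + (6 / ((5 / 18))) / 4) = -320 / 1109727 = -0.00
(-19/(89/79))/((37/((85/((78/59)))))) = -7527515/256854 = -29.31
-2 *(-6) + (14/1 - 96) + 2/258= -9029/129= -69.99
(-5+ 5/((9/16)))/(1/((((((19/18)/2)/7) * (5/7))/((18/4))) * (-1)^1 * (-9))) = 475/1134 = 0.42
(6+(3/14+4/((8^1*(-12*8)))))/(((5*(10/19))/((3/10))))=31711/44800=0.71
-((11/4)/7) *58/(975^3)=-319/12976031250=-0.00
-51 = -51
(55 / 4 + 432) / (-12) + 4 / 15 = -8851 / 240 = -36.88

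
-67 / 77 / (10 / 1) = -0.09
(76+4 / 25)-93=-16.84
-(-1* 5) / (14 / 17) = 85 / 14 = 6.07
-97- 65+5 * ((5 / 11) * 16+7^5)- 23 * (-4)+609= 930714 / 11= 84610.36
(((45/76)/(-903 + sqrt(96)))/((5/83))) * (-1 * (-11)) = -2473317/20654596 - 2739 * sqrt(6)/5163649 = -0.12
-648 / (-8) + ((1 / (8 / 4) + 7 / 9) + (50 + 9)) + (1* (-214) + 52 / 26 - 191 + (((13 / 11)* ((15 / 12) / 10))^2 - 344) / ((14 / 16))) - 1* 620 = -77744851 / 60984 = -1274.84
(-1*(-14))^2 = 196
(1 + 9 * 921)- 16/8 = 8288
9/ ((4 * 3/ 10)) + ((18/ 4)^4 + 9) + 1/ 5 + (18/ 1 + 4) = 35901/ 80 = 448.76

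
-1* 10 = -10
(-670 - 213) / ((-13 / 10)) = 8830 / 13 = 679.23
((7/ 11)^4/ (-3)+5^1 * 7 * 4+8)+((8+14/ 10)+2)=34994626/ 219615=159.35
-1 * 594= -594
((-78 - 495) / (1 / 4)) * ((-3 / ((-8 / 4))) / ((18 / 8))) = -1528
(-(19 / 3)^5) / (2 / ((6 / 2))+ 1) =-2476099 / 405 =-6113.82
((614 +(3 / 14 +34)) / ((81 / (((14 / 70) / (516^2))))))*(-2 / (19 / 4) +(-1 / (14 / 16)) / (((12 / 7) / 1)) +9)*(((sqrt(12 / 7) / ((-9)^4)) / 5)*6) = 54571*sqrt(21) / 21955983234696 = 0.00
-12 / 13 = -0.92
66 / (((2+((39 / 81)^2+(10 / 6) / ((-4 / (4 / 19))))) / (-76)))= -34738308 / 14849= -2339.44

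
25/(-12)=-25/12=-2.08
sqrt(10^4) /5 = 20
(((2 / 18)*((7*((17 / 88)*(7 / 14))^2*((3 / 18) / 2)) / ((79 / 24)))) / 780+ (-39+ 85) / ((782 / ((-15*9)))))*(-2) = 1159560196009 / 73009347840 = 15.88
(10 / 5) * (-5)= -10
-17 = -17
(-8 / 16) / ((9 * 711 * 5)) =-1 / 63990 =-0.00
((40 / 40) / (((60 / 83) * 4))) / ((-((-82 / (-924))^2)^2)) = -78777964881 / 14128805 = -5575.70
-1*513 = -513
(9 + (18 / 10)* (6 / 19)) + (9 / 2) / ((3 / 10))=2334 / 95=24.57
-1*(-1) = 1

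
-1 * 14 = -14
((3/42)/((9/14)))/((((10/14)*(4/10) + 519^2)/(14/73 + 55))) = 9401/412930851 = 0.00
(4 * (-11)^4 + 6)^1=58570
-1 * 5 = -5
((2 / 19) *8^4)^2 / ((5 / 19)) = 67108864 / 95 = 706409.09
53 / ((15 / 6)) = 106 / 5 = 21.20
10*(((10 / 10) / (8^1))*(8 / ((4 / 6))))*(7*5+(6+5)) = 690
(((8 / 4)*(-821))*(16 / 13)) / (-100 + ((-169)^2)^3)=-26272 / 302875106590953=-0.00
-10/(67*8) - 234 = -62717/268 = -234.02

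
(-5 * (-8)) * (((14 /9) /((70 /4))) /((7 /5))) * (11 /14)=880 /441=2.00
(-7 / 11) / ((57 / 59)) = -413 / 627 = -0.66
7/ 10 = 0.70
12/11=1.09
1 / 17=0.06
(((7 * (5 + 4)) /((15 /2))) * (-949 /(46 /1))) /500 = -19929 /57500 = -0.35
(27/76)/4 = 0.09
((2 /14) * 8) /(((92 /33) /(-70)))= -660 /23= -28.70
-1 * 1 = -1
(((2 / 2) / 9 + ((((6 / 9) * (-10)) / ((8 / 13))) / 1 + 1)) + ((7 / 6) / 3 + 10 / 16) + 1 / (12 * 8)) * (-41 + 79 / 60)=397627 / 1152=345.16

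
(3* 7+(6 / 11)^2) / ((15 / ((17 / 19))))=14603 / 11495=1.27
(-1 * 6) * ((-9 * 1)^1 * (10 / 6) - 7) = 132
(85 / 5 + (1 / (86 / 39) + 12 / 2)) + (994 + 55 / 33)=262933 / 258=1019.12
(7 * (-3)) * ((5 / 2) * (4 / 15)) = -14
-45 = -45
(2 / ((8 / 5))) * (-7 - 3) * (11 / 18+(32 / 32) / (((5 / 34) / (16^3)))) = -12534035 / 36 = -348167.64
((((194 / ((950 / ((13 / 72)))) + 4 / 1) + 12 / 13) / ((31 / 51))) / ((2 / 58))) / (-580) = -37488281 / 91884000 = -0.41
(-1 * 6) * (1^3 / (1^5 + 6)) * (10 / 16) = -15 / 28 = -0.54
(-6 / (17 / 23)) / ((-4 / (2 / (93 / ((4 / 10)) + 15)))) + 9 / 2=4.52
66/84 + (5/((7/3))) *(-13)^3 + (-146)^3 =-3116843.07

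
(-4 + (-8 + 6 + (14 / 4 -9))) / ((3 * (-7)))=23 / 42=0.55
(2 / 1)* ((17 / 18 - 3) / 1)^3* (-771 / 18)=13017821 / 17496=744.05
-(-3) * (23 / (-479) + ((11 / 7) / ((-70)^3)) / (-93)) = -5135733731 / 35652449000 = -0.14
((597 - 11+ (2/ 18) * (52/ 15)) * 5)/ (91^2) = 0.35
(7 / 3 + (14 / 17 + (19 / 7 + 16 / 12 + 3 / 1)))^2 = 104.13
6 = 6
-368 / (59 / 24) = -8832 / 59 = -149.69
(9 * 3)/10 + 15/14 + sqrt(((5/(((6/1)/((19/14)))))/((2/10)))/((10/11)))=sqrt(43890)/84 + 132/35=6.27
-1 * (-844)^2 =-712336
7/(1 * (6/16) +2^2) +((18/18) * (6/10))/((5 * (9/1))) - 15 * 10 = -11129/75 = -148.39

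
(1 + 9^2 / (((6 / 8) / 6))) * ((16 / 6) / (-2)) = -2596 / 3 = -865.33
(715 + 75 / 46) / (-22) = -32.57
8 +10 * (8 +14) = 228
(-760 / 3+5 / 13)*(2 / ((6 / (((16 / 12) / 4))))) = -9865 / 351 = -28.11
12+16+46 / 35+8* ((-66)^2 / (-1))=-1218654 / 35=-34818.69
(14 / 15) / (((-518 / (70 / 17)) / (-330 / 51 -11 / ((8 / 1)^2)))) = 16863 / 342176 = 0.05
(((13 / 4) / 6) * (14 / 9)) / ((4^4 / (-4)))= -91 / 6912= -0.01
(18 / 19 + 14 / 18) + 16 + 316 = 57067 / 171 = 333.73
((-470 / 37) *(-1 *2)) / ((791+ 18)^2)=940 / 24215797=0.00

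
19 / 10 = 1.90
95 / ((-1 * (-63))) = 95 / 63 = 1.51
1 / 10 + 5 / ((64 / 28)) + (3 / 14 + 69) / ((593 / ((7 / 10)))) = 22479 / 9488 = 2.37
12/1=12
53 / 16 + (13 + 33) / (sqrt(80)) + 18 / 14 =515 / 112 + 23*sqrt(5) / 10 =9.74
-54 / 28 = -27 / 14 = -1.93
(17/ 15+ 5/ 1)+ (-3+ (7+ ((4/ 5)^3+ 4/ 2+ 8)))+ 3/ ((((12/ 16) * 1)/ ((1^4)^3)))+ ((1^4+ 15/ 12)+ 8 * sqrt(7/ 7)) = 52343/ 1500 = 34.90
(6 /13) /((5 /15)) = 18 /13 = 1.38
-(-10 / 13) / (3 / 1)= 10 / 39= 0.26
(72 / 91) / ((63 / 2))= 16 / 637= 0.03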